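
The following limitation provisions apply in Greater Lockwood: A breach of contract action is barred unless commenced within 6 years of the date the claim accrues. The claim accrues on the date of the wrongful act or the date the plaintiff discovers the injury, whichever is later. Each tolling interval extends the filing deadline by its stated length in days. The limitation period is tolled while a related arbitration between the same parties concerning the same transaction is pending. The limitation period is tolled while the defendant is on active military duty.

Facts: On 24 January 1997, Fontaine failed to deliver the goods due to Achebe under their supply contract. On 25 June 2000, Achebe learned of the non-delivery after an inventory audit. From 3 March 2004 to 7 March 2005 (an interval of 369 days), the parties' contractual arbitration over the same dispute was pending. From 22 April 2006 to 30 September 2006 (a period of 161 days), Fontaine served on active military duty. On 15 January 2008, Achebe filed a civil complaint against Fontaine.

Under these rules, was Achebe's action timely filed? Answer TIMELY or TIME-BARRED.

TIME-BARRED

Taking the later of the act (24 January 1997) and discovery (25 June 2000), the claim accrued on 25 June 2000.
Adding the 6 years base period to 25 June 2000 gives a deadline of 25 June 2006, before any tolling.
The period was tolled for 369 days by the pending related arbitration (3 March 2004 to 7 March 2005), pushing the deadline to 29 June 2007.
Because the defendant's active military service ran from 22 April 2006 to 30 September 2006, the deadline is extended by 161 days to 7 December 2007.
Achebe filed on 15 January 2008, after the 7 December 2007 deadline, so the action is time-barred.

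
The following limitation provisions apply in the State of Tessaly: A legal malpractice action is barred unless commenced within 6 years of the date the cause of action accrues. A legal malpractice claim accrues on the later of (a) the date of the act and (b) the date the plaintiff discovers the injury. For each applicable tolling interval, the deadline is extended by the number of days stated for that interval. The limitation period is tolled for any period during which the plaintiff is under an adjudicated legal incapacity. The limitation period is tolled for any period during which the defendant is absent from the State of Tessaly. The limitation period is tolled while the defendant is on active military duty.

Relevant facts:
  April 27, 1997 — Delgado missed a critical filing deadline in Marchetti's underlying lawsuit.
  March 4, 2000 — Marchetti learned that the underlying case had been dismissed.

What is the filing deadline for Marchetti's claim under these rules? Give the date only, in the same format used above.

Taking the later of the act (April 27, 1997) and discovery (March 4, 2000), the claim accrued on March 4, 2000.
6 years from March 4, 2000 is March 4, 2006.

March 4, 2006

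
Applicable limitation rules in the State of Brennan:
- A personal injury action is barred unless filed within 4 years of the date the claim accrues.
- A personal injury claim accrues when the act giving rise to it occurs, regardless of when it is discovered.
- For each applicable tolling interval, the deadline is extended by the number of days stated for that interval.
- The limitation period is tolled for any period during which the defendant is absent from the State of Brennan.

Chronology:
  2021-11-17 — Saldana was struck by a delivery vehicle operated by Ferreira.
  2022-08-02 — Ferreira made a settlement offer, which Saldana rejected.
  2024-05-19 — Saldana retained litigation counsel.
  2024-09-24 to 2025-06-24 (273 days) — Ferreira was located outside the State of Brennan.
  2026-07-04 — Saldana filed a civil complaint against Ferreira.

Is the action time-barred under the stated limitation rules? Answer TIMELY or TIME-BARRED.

TIMELY

The claim accrued on 2021-11-17, the date of the act.
The untolled deadline — 4 years after 2021-11-17 — is 2025-11-17.
The defendant's absence from the jurisdiction from 2024-09-24 to 2025-06-24 tolled the period for 273 days, extending the deadline to 2026-08-17.
Nothing else in the chronology tolls or restarts the period.
The 2026-07-04 filing precedes the 2026-08-17 deadline; the claim is timely.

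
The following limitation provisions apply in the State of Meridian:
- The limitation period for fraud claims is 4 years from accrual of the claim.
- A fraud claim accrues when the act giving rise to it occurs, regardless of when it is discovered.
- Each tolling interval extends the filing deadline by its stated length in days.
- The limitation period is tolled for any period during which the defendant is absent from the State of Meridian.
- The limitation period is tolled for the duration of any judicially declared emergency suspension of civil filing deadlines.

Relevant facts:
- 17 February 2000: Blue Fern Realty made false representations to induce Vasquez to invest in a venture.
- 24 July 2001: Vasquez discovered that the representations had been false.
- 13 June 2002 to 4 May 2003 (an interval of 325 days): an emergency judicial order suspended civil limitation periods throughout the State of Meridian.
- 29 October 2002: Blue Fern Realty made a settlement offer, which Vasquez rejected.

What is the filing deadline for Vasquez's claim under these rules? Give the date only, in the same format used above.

Because the rule ties accrual to occurrence, the claim accrued on 17 February 2000, not on the 24 July 2001 discovery date.
The untolled deadline — 4 years after 17 February 2000 — is 17 February 2004.
The emergency suspension of filing deadlines from 13 June 2002 to 4 May 2003 tolled the period for 325 days, extending the deadline to 7 January 2005.
Nothing else in the chronology tolls or restarts the period.

7 January 2005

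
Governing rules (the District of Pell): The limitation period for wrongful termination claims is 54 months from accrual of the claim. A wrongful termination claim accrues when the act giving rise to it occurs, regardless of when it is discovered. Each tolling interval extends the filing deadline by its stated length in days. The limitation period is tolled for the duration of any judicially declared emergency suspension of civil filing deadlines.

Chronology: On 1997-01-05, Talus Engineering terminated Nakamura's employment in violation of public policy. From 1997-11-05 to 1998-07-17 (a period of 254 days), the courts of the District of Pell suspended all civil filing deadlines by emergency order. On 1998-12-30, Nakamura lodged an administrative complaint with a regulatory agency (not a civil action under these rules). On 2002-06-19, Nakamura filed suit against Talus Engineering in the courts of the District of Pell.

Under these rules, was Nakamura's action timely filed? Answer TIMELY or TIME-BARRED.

The claim accrued on 1997-01-05, the date of the act.
Adding the 54 months base period to 1997-01-05 gives a deadline of 2001-07-05, before any tolling.
Because the emergency suspension of filing deadlines ran from 1997-11-05 to 1998-07-17, the deadline is extended by 254 days to 2002-03-16.
The other events in the timeline have no effect on the limitation period under the stated rules.
The 2002-06-19 filing falls after the 2002-03-16 deadline; the claim is time-barred.

TIME-BARRED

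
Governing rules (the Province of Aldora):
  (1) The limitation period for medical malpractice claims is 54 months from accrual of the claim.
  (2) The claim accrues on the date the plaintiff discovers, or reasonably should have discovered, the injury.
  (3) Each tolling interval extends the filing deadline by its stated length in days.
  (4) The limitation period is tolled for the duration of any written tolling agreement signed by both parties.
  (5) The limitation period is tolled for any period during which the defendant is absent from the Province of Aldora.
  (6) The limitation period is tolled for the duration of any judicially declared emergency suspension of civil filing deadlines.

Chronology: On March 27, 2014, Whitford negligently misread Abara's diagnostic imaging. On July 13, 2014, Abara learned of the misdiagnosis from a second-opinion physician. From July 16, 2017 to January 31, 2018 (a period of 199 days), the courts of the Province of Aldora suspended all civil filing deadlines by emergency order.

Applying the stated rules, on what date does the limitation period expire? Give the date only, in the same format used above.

The claim did not accrue until Abara discovered the injury on July 13, 2014; the March 27, 2014 act date does not start the clock under the stated rule.
The untolled deadline — 54 months after July 13, 2014 — is January 13, 2019.
The emergency suspension of filing deadlines from July 16, 2017 to January 31, 2018 tolled the period for 199 days, extending the deadline to July 31, 2019.

July 31, 2019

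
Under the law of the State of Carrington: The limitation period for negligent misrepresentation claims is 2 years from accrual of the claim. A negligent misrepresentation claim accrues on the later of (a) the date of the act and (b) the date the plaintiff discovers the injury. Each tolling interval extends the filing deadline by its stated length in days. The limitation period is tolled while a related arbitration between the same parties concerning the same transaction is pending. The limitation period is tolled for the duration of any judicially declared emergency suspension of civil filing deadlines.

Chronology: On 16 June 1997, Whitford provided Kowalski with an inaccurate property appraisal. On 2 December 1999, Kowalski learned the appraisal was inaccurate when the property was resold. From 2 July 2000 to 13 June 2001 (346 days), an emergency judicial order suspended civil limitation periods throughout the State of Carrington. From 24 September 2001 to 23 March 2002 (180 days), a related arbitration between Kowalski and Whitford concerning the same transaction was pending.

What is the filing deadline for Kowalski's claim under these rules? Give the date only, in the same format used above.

The claim accrued on 2 December 1999 — the later of the 16 June 1997 act and the 2 December 1999 discovery.
2 years from 2 December 1999 is 2 December 2001.
The period was tolled for 346 days by the emergency suspension of filing deadlines (2 July 2000 to 13 June 2001), pushing the deadline to 13 November 2002.
Because the pending related arbitration ran from 24 September 2001 to 23 March 2002, the deadline is extended by 180 days to 12 May 2003.

12 May 2003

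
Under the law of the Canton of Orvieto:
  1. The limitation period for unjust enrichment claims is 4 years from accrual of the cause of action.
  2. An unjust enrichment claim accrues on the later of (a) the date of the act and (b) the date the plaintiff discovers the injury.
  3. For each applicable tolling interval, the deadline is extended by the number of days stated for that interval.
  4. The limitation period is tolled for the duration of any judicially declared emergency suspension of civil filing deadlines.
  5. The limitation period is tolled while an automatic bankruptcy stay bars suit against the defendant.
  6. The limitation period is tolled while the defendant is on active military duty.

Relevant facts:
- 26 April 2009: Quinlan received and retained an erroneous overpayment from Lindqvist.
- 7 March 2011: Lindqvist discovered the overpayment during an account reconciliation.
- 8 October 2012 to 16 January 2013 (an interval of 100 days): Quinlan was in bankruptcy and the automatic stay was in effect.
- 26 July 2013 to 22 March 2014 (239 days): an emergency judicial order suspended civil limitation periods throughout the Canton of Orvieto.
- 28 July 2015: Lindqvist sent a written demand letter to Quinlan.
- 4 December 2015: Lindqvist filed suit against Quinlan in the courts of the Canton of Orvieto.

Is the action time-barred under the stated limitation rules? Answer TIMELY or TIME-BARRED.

Taking the later of the act (26 April 2009) and discovery (7 March 2011), the claim accrued on 7 March 2011.
The untolled deadline — 4 years after 7 March 2011 — is 7 March 2015.
Because the automatic bankruptcy stay ran from 8 October 2012 to 16 January 2013, the deadline is extended by 100 days to 15 June 2015.
The period was tolled for 239 days by the emergency suspension of filing deadlines (26 July 2013 to 22 March 2014), pushing the deadline to 9 February 2016.
None of the other events listed affects the running of the period under the stated rules.
The 4 December 2015 filing precedes the 9 February 2016 deadline; the claim is timely.

TIMELY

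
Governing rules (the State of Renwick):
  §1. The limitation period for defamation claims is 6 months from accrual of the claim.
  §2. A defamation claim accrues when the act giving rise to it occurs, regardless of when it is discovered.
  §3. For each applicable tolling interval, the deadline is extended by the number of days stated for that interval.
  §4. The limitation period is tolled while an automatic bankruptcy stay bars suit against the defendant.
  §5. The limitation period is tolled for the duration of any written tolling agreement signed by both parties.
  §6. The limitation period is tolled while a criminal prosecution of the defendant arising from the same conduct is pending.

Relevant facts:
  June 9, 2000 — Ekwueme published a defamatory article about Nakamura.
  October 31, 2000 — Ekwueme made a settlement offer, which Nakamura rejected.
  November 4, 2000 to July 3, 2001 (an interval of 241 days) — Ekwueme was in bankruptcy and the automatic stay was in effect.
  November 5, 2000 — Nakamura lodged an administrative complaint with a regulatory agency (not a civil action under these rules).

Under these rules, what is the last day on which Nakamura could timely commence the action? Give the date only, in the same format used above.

The claim accrued on June 9, 2000, the date of the act.
The untolled deadline — 6 months after June 9, 2000 — is December 9, 2000.
Because the automatic bankruptcy stay ran from November 4, 2000 to July 3, 2001, the deadline is extended by 241 days to August 7, 2001.
The other events in the timeline have no effect on the limitation period under the stated rules.

August 7, 2001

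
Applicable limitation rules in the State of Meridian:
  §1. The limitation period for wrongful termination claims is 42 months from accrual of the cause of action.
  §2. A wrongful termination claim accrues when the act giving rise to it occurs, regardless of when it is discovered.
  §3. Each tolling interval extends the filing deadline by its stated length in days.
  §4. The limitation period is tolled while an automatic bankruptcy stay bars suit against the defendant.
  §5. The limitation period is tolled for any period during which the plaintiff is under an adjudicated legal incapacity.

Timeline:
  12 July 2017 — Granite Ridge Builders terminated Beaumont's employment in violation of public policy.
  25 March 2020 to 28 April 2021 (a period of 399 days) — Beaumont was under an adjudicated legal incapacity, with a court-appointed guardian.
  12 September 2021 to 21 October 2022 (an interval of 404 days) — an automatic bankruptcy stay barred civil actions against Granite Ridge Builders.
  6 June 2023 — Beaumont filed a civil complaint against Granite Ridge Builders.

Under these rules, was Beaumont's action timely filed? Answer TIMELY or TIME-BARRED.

TIME-BARRED

The limitation period began to run on 12 July 2017.
The untolled deadline — 42 months after 12 July 2017 — is 12 January 2021.
Because the plaintiff's legal incapacity ran from 25 March 2020 to 28 April 2021, the deadline is extended by 399 days to 15 February 2022.
The period was tolled for 404 days by the automatic bankruptcy stay (12 September 2021 to 21 October 2022), pushing the deadline to 26 March 2023.
The 6 June 2023 filing falls after the 26 March 2023 deadline; the claim is time-barred.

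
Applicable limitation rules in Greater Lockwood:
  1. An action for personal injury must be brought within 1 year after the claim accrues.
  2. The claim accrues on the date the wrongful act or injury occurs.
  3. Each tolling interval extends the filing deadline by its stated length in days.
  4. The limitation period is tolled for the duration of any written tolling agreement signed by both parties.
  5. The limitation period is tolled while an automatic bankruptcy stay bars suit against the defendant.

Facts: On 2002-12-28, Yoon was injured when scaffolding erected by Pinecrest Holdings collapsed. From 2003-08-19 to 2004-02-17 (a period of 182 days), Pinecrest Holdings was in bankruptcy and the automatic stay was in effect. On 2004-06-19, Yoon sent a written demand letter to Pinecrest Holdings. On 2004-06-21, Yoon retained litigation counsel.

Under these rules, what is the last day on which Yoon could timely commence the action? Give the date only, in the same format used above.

2004-06-27

The limitation period began to run on 2002-12-28.
1 year from 2002-12-28 is 2003-12-28.
The automatic bankruptcy stay from 2003-08-19 to 2004-02-17 tolled the period for 182 days, extending the deadline to 2004-06-27.
The other events in the timeline have no effect on the limitation period under the stated rules.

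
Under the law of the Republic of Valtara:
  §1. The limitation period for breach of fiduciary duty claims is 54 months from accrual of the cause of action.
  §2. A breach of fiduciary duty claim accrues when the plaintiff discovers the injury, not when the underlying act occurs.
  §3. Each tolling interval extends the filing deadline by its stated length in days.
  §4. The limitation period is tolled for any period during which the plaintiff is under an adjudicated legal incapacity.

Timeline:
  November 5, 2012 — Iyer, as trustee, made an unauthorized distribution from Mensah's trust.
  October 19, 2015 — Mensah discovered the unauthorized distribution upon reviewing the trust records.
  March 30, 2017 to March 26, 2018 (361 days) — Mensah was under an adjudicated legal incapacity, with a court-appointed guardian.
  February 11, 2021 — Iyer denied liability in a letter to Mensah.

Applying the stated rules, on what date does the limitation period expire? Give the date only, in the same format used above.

April 15, 2021

Under the discovery rule, the claim accrued on October 19, 2015, when Mensah discovered the injury — not on the November 5, 2012 date of the underlying act.
Adding the 54 months base period to October 19, 2015 gives a deadline of April 19, 2020, before any tolling.
The period was tolled for 361 days by the plaintiff's legal incapacity (March 30, 2017 to March 26, 2018), pushing the deadline to April 15, 2021.
None of the other events listed affects the running of the period under the stated rules.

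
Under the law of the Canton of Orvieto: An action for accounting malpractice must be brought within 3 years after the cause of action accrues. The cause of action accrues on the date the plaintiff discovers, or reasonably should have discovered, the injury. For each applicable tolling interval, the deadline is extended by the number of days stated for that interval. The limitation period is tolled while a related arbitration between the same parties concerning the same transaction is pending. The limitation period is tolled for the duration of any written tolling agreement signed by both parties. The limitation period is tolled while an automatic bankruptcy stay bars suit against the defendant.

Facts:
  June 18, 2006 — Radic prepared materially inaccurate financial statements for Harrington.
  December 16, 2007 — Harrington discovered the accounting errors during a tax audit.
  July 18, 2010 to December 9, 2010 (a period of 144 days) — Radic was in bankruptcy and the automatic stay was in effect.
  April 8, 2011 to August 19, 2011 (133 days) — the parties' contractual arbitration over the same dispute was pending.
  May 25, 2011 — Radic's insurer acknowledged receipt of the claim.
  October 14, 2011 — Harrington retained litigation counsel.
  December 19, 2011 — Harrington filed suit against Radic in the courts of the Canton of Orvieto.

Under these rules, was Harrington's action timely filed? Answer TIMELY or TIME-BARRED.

TIME-BARRED

Under the discovery rule, the claim accrued on December 16, 2007, when Harrington discovered the injury — not on the June 18, 2006 date of the underlying act.
The untolled deadline — 3 years after December 16, 2007 — is December 16, 2010.
The automatic bankruptcy stay from July 18, 2010 to December 9, 2010 tolled the period for 144 days, extending the deadline to May 9, 2011.
The pending related arbitration from April 8, 2011 to August 19, 2011 tolled the period for 133 days, extending the deadline to September 19, 2011.
Nothing else in the chronology tolls or restarts the period.
Filing on December 19, 2011 missed the September 19, 2011 deadline — the action is time-barred.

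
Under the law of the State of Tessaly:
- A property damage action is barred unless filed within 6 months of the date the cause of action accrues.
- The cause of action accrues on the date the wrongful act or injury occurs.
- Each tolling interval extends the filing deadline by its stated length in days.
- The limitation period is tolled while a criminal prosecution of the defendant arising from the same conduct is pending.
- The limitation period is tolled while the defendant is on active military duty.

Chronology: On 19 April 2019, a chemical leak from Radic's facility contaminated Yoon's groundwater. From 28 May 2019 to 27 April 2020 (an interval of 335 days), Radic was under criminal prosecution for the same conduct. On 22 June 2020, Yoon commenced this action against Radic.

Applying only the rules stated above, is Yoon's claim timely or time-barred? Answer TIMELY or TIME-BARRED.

The cause of action accrued on 19 April 2019, the date of the act.
6 months from 19 April 2019 is 19 October 2019.
Because the pending criminal prosecution ran from 28 May 2019 to 27 April 2020, the deadline is extended by 335 days to 18 September 2020.
Filing on 22 June 2020 beat the 18 September 2020 deadline — the action is timely.

TIMELY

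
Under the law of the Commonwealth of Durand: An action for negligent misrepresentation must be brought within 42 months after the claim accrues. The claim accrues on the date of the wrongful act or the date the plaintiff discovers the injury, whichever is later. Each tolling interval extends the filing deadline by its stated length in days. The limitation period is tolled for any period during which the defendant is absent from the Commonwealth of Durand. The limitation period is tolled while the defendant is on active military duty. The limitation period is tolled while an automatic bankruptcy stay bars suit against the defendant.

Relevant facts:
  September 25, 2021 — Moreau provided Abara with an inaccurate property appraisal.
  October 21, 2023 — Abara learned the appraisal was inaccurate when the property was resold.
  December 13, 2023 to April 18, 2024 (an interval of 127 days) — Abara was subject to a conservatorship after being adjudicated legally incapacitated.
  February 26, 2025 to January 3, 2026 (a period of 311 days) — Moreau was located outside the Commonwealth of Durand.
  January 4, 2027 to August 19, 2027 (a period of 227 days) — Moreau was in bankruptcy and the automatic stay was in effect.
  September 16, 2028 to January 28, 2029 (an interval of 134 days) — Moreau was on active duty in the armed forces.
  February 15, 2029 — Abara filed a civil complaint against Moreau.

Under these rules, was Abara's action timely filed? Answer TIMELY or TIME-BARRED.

Because discovery on October 21, 2023 post-dates the September 25, 2021 act, accrual under the later-of rule falls on October 21, 2023.
42 months from October 21, 2023 is April 21, 2027.
The defendant's absence from the jurisdiction from February 26, 2025 to January 3, 2026 tolled the period for 311 days, extending the deadline to February 26, 2028.
Because the automatic bankruptcy stay ran from January 4, 2027 to August 19, 2027, the deadline is extended by 227 days to October 10, 2028.
Because the defendant's active military service ran from September 16, 2028 to January 28, 2029, the deadline is extended by 134 days to February 21, 2029.
No stated provision tolls the period for the plaintiff's incapacity, so the interval from December 13, 2023 to April 18, 2024 has no effect on the deadline.
Filing on February 15, 2029 beat the February 21, 2029 deadline — the action is timely.

TIMELY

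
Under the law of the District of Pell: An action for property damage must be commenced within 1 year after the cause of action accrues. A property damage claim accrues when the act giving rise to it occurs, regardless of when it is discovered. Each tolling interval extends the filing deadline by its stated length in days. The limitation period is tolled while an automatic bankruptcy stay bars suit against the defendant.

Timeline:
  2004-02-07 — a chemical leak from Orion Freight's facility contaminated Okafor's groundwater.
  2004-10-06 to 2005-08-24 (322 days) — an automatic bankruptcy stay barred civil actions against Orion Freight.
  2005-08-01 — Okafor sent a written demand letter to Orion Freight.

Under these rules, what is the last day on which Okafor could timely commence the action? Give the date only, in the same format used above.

The limitation period began to run on 2004-02-07.
1 year from 2004-02-07 is 2005-02-07.
The automatic bankruptcy stay from 2004-10-06 to 2005-08-24 tolled the period for 322 days, extending the deadline to 2005-12-26.
None of the other events listed affects the running of the period under the stated rules.

2005-12-26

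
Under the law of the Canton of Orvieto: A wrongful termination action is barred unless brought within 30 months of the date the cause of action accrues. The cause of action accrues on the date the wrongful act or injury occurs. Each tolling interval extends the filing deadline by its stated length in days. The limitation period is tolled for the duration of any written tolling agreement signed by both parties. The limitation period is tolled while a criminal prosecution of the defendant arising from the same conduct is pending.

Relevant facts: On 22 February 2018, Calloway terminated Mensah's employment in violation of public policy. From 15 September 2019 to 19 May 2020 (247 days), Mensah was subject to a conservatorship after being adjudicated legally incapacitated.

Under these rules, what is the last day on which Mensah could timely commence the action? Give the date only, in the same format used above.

22 August 2020

The cause of action accrued on 22 February 2018, the date of the act.
30 months from 22 February 2018 is 22 August 2020.
No stated provision tolls the period for the plaintiff's incapacity, so the interval from 15 September 2019 to 19 May 2020 has no effect on the deadline.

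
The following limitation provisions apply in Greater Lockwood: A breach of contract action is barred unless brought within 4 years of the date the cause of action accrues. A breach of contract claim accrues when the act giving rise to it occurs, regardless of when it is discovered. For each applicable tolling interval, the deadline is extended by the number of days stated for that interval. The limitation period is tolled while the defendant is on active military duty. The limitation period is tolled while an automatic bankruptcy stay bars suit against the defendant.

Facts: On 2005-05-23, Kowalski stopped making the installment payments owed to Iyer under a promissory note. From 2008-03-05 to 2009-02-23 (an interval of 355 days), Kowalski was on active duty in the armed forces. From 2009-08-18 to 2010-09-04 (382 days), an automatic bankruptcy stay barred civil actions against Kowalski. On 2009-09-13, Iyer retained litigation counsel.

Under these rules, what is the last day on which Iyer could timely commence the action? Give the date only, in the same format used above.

2011-05-30

The cause of action accrued on 2005-05-23, the date of the act.
The untolled deadline — 4 years after 2005-05-23 — is 2009-05-23.
Because the defendant's active military service ran from 2008-03-05 to 2009-02-23, the deadline is extended by 355 days to 2010-05-13.
Because the automatic bankruptcy stay ran from 2009-08-18 to 2010-09-04, the deadline is extended by 382 days to 2011-05-30.
Nothing else in the chronology tolls or restarts the period.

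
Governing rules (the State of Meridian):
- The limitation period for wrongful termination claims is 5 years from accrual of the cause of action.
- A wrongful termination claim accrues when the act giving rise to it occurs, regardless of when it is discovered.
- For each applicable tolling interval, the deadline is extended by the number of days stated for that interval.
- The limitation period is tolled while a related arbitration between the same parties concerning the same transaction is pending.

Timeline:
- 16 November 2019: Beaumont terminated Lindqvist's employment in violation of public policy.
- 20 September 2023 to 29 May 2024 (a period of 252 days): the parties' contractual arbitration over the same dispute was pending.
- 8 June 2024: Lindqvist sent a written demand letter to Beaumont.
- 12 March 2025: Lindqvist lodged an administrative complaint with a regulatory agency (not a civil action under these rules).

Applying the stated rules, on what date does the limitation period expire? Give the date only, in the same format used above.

The limitation period began to run on 16 November 2019.
Adding the 5 years base period to 16 November 2019 gives a deadline of 16 November 2024, before any tolling.
Because the pending related arbitration ran from 20 September 2023 to 29 May 2024, the deadline is extended by 252 days to 26 July 2025.
None of the other events listed affects the running of the period under the stated rules.

26 July 2025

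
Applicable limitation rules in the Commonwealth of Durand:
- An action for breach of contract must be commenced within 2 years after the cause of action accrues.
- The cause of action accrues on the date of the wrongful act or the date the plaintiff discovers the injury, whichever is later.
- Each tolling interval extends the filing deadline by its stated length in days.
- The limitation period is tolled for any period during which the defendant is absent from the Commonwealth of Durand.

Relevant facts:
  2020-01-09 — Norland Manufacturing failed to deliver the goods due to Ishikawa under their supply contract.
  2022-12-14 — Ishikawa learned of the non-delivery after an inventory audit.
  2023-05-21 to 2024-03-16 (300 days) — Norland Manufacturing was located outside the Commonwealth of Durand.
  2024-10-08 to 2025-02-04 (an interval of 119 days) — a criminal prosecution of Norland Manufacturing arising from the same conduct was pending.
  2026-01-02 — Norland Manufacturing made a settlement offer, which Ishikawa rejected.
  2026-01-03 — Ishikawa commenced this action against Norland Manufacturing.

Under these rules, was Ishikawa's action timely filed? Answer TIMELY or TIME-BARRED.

TIME-BARRED

Taking the later of the act (2020-01-09) and discovery (2022-12-14), the claim accrued on 2022-12-14.
Adding the 2 years base period to 2022-12-14 gives a deadline of 2024-12-14, before any tolling.
Because the defendant's absence from the jurisdiction ran from 2023-05-21 to 2024-03-16, the deadline is extended by 300 days to 2025-10-10.
No stated provision tolls the period for a criminal prosecution, so the interval from 2024-10-08 to 2025-02-04 has no effect on the deadline.
Nothing else in the chronology tolls or restarts the period.
Ishikawa filed on 2026-01-03, after the 2025-10-10 deadline, so the action is time-barred.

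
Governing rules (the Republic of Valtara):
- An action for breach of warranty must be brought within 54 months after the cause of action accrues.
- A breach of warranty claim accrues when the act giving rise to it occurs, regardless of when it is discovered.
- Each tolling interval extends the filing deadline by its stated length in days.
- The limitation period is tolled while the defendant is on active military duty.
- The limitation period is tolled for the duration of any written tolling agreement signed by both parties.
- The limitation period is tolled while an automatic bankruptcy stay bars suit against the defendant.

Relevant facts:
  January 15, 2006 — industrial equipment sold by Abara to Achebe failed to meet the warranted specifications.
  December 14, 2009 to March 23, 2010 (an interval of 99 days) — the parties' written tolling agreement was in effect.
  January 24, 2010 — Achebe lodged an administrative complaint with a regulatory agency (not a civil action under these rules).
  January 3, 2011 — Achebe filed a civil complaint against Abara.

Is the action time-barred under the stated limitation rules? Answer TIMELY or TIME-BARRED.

The claim accrued on January 15, 2006, when the wrongful act occurred.
54 months from January 15, 2006 is July 15, 2010.
Because the written tolling agreement ran from December 14, 2009 to March 23, 2010, the deadline is extended by 99 days to October 22, 2010.
The other events in the timeline have no effect on the limitation period under the stated rules.
Achebe filed on January 3, 2011, after the October 22, 2010 deadline, so the action is time-barred.

TIME-BARRED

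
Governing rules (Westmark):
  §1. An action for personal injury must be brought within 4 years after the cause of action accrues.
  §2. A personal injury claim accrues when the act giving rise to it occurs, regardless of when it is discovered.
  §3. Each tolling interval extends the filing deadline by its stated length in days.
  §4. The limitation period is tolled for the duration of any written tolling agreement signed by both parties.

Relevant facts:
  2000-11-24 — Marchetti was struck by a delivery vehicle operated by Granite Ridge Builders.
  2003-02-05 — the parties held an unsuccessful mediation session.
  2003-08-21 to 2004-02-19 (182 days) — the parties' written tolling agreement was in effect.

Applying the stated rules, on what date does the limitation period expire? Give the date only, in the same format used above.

The claim accrued on 2000-11-24, when the wrongful act occurred.
Adding the 4 years base period to 2000-11-24 gives a deadline of 2004-11-24, before any tolling.
The written tolling agreement from 2003-08-21 to 2004-02-19 tolled the period for 182 days, extending the deadline to 2005-05-25.
None of the other events listed affects the running of the period under the stated rules.

2005-05-25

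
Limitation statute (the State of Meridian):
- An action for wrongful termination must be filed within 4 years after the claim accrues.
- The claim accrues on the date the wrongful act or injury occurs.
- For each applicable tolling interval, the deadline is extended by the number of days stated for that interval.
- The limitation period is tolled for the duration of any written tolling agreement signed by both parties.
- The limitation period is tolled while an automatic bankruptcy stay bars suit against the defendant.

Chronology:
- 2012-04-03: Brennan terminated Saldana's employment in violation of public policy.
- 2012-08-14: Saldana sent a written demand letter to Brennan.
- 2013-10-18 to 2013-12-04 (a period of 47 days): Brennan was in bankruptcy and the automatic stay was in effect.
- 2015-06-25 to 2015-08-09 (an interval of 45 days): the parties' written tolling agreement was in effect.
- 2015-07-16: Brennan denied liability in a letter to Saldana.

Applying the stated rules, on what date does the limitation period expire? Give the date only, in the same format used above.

2016-07-04

The claim accrued on 2012-04-03, when the wrongful act occurred.
The untolled deadline — 4 years after 2012-04-03 — is 2016-04-03.
The period was tolled for 47 days by the automatic bankruptcy stay (2013-10-18 to 2013-12-04), pushing the deadline to 2016-05-20.
Because the written tolling agreement ran from 2015-06-25 to 2015-08-09, the deadline is extended by 45 days to 2016-07-04.
The other events in the timeline have no effect on the limitation period under the stated rules.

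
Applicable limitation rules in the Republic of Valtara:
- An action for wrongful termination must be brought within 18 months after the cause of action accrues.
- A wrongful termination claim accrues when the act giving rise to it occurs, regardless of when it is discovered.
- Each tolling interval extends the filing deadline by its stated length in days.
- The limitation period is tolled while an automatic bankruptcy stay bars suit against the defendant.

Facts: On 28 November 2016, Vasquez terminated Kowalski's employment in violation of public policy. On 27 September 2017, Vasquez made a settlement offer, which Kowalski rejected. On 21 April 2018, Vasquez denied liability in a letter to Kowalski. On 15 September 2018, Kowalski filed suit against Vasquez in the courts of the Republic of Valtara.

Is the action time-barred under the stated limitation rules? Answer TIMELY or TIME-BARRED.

The limitation period began to run on 28 November 2016.
The untolled deadline — 18 months after 28 November 2016 — is 28 May 2018.
None of the other events listed affects the running of the period under the stated rules.
Filing on 15 September 2018 missed the 28 May 2018 deadline — the action is time-barred.

TIME-BARRED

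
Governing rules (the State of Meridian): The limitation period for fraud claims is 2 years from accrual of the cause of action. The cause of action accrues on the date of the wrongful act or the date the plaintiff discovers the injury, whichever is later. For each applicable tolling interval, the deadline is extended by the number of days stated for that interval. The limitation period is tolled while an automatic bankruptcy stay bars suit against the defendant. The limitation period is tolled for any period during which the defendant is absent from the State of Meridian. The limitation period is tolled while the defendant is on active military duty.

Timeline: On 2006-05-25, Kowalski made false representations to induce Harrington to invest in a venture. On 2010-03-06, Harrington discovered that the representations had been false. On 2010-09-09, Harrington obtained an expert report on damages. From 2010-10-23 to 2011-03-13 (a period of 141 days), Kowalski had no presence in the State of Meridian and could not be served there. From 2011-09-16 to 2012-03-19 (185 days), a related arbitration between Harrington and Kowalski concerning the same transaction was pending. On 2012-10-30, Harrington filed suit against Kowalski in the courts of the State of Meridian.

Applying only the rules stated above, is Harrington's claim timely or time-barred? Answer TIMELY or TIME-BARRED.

TIME-BARRED

The claim accrued on 2010-03-06 — the later of the 2006-05-25 act and the 2010-03-06 discovery.
The untolled deadline — 2 years after 2010-03-06 — is 2012-03-06.
Because the defendant's absence from the jurisdiction ran from 2010-10-23 to 2011-03-13, the deadline is extended by 141 days to 2012-07-25.
Although a pending arbitration ran from 2011-09-16 to 2012-03-19, the stated rules do not make that a tolling event, so it is disregarded.
The other events in the timeline have no effect on the limitation period under the stated rules.
The 2012-10-30 filing falls after the 2012-07-25 deadline; the claim is time-barred.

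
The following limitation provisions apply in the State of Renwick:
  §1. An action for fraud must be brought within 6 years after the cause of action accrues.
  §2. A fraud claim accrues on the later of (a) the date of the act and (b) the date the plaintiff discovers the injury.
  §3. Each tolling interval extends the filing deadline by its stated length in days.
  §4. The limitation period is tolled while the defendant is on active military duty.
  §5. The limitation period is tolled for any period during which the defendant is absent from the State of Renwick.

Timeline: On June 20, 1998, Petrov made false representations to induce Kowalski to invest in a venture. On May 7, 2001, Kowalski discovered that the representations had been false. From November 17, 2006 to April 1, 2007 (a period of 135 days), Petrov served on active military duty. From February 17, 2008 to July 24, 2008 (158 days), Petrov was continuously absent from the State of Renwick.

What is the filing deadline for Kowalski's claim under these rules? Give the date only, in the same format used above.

Taking the later of the act (June 20, 1998) and discovery (May 7, 2001), the claim accrued on May 7, 2001.
6 years from May 7, 2001 is May 7, 2007.
The defendant's active military service from November 17, 2006 to April 1, 2007 tolled the period for 135 days, extending the deadline to September 19, 2007.
The defendant's absence from the jurisdiction starting February 17, 2008 came too late — the period had run on September 19, 2007 — and so does not extend the deadline.

September 19, 2007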